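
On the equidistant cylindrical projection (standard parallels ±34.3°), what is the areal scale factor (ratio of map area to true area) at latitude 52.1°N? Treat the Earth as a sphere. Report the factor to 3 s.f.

In the equirectangular projection with standard parallel φ₀ = 34.3° (x = Rλ cos φ₀, y = Rφ), meridians are true-scale (h = 1) and the parallel scale is k = cos φ₀ / cos φ.
Areal scale = h·k = 1 × cos φ₀ / cos φ; at 52.1°, h = 1.000, k = 1.345, so h·k = 1.345.

1.34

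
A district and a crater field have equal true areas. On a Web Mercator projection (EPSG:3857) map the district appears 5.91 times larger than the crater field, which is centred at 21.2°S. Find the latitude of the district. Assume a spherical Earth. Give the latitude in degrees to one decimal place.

67.4°

For equal true areas on Mercator, apparent areas scale as sec²φ, so the ratio is cos²φ₂ / cos²φ₁.
cos²φ₂ / cos²φ₁ = 5.91  ⇒  cos φ₁ = cos 21.2° / √5.91 = 0.9323/2.431 = 0.3835.
φ₁ = arccos(0.3835) ≈ 67.4°.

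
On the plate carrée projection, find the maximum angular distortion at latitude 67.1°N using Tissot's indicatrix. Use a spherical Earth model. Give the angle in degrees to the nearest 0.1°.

Plate carrée maps x = Rλ, y = Rφ. The meridian scale is h = 1 and the parallel scale is k = 1/cos φ = sec φ.
At 67.1°: h = 1.000, k = 2.570; principal scales a = 2.570, b = 1.000.
sin(ω/2) = (a − b)/(a + b) = 1.570/3.570 = 0.4398, so ω = 2 arcsin(0.4398) ≈ 52.2°.

52.2°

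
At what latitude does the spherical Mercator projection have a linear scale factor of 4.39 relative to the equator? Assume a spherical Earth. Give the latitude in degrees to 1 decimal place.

Mercator scale is k = sec φ = 1/cos φ.
1/cos φ = 4.39  ⇒  cos φ = 0.2278  ⇒  φ = arccos(0.2278) ≈ 76.8°.

76.8°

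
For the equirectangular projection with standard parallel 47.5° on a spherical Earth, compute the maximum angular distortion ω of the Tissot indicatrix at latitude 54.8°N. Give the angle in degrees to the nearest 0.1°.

In the equirectangular projection with standard parallel φ₀ = 47.5° (x = Rλ cos φ₀, y = Rφ), meridians are true-scale (h = 1) and the parallel scale is k = cos φ₀ / cos φ.
At 54.8°: h = 1.000, k = 1.172; principal scales a = 1.172, b = 1.000.
sin(ω/2) = (a − b)/(a + b) = 0.1720/2.172 = 0.07920, so ω = 2 arcsin(0.07920) ≈ 9.1°.

9.1°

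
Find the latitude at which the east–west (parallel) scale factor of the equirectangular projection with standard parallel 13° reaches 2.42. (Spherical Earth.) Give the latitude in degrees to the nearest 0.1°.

66.3°

The equidistant cylindrical projection with φ₀ = 13° has h = 1 (meridians true) and k = cos φ₀ / cos φ along parallels.
k = cos φ₀ / cos φ = 2.42  ⇒  cos φ = cos 13° / 2.42 = 0.4026.
φ = arccos(0.4026) ≈ 66.3°.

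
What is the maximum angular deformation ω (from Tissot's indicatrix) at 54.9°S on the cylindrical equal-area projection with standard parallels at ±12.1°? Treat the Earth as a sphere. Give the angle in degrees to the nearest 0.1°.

58.2°

A cylindrical equal-area projection with standard parallel φ₀ has meridian scale h = cos φ / cos φ₀ and parallel scale k = cos φ₀ / cos φ (so areas are preserved, h·k = 1).
At 54.9°: h = 0.5881, k = 1.700; principal scales a = 1.700, b = 0.5881.
sin(ω/2) = (a − b)/(a + b) = 1.112/2.289 = 0.4861, so ω = 2 arcsin(0.4861) ≈ 58.2°.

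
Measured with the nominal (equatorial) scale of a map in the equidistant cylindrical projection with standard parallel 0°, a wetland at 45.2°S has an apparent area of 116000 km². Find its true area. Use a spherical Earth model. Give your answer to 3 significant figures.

In the plate carrée (x = Rλ, y = Rφ), meridians are true-scale (h = 1) and parallels are stretched by k = sec φ.
Areal scale = h·k = 1 × sec φ; at 45.2°, h = 1.000, k = 1.419, so h·k = 1.419.
True area = apparent / (areal scale) = 116000 / 1.419 ≈ 81700 km².

81700 km²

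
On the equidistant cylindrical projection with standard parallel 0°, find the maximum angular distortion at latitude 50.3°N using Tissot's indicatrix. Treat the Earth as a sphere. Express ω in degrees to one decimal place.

25.5°

In the plate carrée (x = Rλ, y = Rφ), meridians are true-scale (h = 1) and parallels are stretched by k = sec φ.
At 50.3°: h = 1.000, k = 1.566; principal scales a = 1.566, b = 1.000.
sin(ω/2) = (a − b)/(a + b) = 0.5655/2.566 = 0.2204, so ω = 2 arcsin(0.2204) ≈ 25.5°.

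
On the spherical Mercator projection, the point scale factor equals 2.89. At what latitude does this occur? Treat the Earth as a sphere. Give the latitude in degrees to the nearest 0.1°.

Mercator scale is k = sec φ = 1/cos φ.
1/cos φ = 2.89  ⇒  cos φ = 0.3460  ⇒  φ = arccos(0.3460) ≈ 69.8°.

69.8°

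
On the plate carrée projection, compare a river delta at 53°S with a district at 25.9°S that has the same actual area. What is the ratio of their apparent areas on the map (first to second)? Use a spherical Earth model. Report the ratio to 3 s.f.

Plate carrée maps x = Rλ, y = Rφ. The meridian scale is h = 1 and the parallel scale is k = 1/cos φ = sec φ.
Areal scale at 53°: h·k = 1.000 × 1.662 = 1.662.
Areal scale at 25.9°: h·k = 1.000 × 1.112 = 1.112.
Ratio = 1.662/1.112 ≈ 1.49.

1.49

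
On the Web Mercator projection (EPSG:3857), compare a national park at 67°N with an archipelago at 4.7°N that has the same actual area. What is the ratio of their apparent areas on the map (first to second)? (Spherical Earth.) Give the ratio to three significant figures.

6.51

On Mercator, area is exaggerated by sec²φ = 1/cos²φ.
At 67°: sec²(67°) = 1/0.3907² = 6.550.
At 4.7°: sec²(4.7°) = 1/0.9966² = 1.007.
Ratio = 6.550/1.007 = cos²(4.7°)/cos²(67°) ≈ 6.51.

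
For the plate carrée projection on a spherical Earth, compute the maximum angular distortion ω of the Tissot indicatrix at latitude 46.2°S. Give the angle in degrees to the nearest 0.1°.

21.0°

For the equirectangular projection with φ₀ = 0 (plate carrée), h = 1 along meridians and k = sec φ along parallels.
At 46.2°: h = 1.000, k = 1.445; principal scales a = 1.445, b = 1.000.
sin(ω/2) = (a − b)/(a + b) = 0.4448/2.445 = 0.1819, so ω = 2 arcsin(0.1819) ≈ 21.0°.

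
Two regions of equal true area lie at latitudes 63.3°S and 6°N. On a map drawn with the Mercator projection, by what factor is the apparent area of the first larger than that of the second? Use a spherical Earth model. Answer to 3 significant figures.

Mercator is conformal with k = sec φ, so areal scale = k² = sec²φ.
At 63.3°: sec²(63.3°) = 1/0.4493² = 4.953.
At 6°: sec²(6°) = 1/0.9945² = 1.011.
Ratio = 4.953/1.011 = cos²(6°)/cos²(63.3°) ≈ 4.90.

4.90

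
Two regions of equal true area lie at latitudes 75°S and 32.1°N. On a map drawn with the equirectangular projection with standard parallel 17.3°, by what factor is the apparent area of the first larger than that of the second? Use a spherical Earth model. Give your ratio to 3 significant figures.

3.27

With standard parallel φ₀ = 17.3°, the equirectangular projection gives x = Rλ cos φ₀, y = Rφ, so h = 1 and k = cos 17.3° / cos φ.
Areal scale at 75°: h·k = 1.000 × 3.689 = 3.689.
Areal scale at 32.1°: h·k = 1.000 × 1.127 = 1.127.
Ratio = 3.689/1.127 ≈ 3.27.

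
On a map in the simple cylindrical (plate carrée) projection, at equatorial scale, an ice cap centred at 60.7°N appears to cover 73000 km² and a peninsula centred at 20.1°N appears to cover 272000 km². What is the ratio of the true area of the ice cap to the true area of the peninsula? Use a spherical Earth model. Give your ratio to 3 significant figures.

Plate carrée has h = 1 and k = sec φ, giving areal scale sec φ; true area = (apparent area) · cos φ.
True area of ice cap: 73000 × cos(60.7°) = 73000 × 0.4894 = 35720 km².
True area of peninsula: 272000 × cos(20.1°) = 272000 × 0.9391 = 255400 km².
Ratio = 35720 / 255400 ≈ 0.140.

0.140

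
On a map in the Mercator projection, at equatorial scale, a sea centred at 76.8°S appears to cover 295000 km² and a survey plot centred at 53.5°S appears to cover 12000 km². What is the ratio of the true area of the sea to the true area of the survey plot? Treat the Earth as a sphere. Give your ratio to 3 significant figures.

Since Mercator area scale is 1/cos²φ, the true area equals the apparent area multiplied by cos²φ.
True area of sea: 295000 × cos²(76.8°) = 295000 × 0.05214 = 15380 km².
True area of survey plot: 12000 × cos²(53.5°) = 12000 × 0.3538 = 4246 km².
Ratio = 15380 / 4246 ≈ 3.62.

3.62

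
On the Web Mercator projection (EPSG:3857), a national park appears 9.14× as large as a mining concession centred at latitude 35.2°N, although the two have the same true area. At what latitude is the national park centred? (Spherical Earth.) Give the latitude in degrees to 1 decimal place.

74.3°

On Mercator, (apparent₁)/(apparent₂) = sec²φ₁ / sec²φ₂ when true areas are equal.
cos²φ₂ / cos²φ₁ = 9.14  ⇒  cos φ₁ = cos 35.2° / √9.14 = 0.8171/3.023 = 0.2703.
φ₁ = arccos(0.2703) ≈ 74.3°.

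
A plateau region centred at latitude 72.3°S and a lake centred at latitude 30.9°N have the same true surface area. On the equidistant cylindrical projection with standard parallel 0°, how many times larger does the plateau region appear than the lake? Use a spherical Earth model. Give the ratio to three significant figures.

2.82

For the equirectangular projection with φ₀ = 0 (plate carrée), h = 1 along meridians and k = sec φ along parallels.
Areal scale at 72.3°: h·k = 1.000 × 3.289 = 3.289.
Areal scale at 30.9°: h·k = 1.000 × 1.165 = 1.165.
Ratio = 3.289/1.165 ≈ 2.82.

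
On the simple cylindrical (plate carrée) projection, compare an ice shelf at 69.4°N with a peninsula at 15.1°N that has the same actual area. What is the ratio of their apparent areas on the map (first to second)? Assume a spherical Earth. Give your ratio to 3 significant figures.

For the equirectangular projection with φ₀ = 0 (plate carrée), h = 1 along meridians and k = sec φ along parallels.
Areal scale at 69.4°: h·k = 1.000 × 2.842 = 2.842.
Areal scale at 15.1°: h·k = 1.000 × 1.036 = 1.036.
Ratio = 2.842/1.036 ≈ 2.74.

2.74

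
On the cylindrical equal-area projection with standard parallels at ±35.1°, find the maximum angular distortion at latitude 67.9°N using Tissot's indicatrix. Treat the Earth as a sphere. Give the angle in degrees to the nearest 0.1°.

A cylindrical equal-area projection with standard parallel φ₀ has meridian scale h = cos φ / cos φ₀ and parallel scale k = cos φ₀ / cos φ (so areas are preserved, h·k = 1).
At 67.9°: h = 0.4598, k = 2.175; principal scales a = 2.175, b = 0.4598.
sin(ω/2) = (a − b)/(a + b) = 1.715/2.634 = 0.6509, so ω = 2 arcsin(0.6509) ≈ 81.2°.

81.2°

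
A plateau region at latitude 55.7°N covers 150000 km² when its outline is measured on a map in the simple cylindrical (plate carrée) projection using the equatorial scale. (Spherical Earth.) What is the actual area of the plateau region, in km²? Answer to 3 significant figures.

In the plate carrée (x = Rλ, y = Rφ), meridians are true-scale (h = 1) and parallels are stretched by k = sec φ.
Areal scale = h·k = 1 × sec φ; at 55.7°, h = 1.000, k = 1.775, so h·k = 1.775.
True area = apparent / (areal scale) = 150000 / 1.775 ≈ 84500 km².

84500 km²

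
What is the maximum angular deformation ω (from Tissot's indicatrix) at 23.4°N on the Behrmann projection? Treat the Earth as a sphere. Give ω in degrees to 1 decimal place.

Behrmann is a cylindrical equal-area projection with standard parallels at ±30°. For cylindrical equal-area with standard parallel φ₀, h = cos φ / cos φ₀ and k = cos φ₀ / cos φ, so h·k = 1.
At 23.4°: h = 1.060, k = 0.9436; principal scales a = 1.060, b = 0.9436.
sin(ω/2) = (a − b)/(a + b) = 0.1161/2.003 = 0.05795, so ω = 2 arcsin(0.05795) ≈ 6.6°.

6.6°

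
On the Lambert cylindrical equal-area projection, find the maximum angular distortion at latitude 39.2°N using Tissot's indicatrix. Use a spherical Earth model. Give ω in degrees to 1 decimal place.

28.9°

The Lambert cylindrical equal-area projection is the cylindrical equal-area projection with its standard parallel at the equator (φ₀ = 0). A cylindrical equal-area projection with standard parallel φ₀ has meridian scale h = cos φ / cos φ₀ and parallel scale k = cos φ₀ / cos φ (so areas are preserved, h·k = 1).
At 39.2°: h = 0.7749, k = 1.290; principal scales a = 1.290, b = 0.7749.
sin(ω/2) = (a − b)/(a + b) = 0.5155/2.065 = 0.2496, so ω = 2 arcsin(0.2496) ≈ 28.9°.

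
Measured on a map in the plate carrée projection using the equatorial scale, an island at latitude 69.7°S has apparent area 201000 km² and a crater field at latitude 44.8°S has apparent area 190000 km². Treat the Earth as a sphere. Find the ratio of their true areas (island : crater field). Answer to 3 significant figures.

Plate carrée has h = 1 and k = sec φ, giving areal scale sec φ; true area = (apparent area) · cos φ.
True area of island: 201000 × cos(69.7°) = 201000 × 0.3469 = 69730 km².
True area of crater field: 190000 × cos(44.8°) = 190000 × 0.7096 = 134800 km².
Ratio = 69730 / 134800 ≈ 0.517.

0.517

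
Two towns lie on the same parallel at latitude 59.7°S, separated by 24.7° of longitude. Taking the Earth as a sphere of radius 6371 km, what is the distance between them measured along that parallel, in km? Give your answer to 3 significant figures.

Arc length along a parallel = R cos φ · Δλ (with Δλ in radians).
= 6371 × cos 59.7° × (24.7° × π/180) = 6371 × 0.5045 × 0.4311 ≈ 1390 km.

1390 km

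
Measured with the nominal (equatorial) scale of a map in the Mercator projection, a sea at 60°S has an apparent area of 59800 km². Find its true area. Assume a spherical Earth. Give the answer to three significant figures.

15000 km²

The Mercator projection is conformal; its linear scale factor is the same in every direction and equals sec φ = 1/cos φ.
Areal scale = k² = sec²φ = 1/cos²(60°) = 1/0.5000² = 4.000.
True area = apparent / (areal scale) = 59800 / 4.000 ≈ 15000 km².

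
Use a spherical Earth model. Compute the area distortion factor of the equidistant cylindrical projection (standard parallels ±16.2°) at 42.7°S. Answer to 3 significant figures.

1.31

With standard parallel φ₀ = 16.2°, the equirectangular projection gives x = Rλ cos φ₀, y = Rφ, so h = 1 and k = cos 16.2° / cos φ.
Areal scale = h·k = 1 × cos φ₀ / cos φ; at 42.7°, h = 1.000, k = 1.307, so h·k = 1.307.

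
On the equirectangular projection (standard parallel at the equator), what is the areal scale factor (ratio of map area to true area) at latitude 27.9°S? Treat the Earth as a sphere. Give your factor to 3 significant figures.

1.13

In the plate carrée (x = Rλ, y = Rφ), meridians are true-scale (h = 1) and parallels are stretched by k = sec φ.
Areal scale = h·k = 1 × sec φ; at 27.9°, h = 1.000, k = 1.132, so h·k = 1.132.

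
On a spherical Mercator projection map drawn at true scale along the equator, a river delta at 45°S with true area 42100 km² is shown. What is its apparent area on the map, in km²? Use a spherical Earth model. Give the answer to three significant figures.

Mercator is conformal, so the point scale is isotropic: h = k = sec φ = 1/cos φ.
Areal scale = k² = sec²φ = 1/cos²(45°) = 1/0.7071² = 2.000.
Apparent area = 42100 × 2.000 ≈ 84200 km².

84200 km²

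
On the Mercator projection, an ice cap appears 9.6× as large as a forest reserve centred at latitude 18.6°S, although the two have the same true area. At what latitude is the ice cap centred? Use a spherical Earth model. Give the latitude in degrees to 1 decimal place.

72.2°

Mercator areal scale is sec²φ, so apparent-area ratio = sec²φ₁ / sec²φ₂ = cos²φ₂ / cos²φ₁.
cos²φ₂ / cos²φ₁ = 9.6  ⇒  cos φ₁ = cos 18.6° / √9.6 = 0.9478/3.098 = 0.3059.
φ₁ = arccos(0.3059) ≈ 72.2°.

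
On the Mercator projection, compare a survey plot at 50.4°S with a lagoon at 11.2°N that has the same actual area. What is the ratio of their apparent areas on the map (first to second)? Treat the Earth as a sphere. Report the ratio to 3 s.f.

2.37

Mercator is conformal with k = sec φ, so areal scale = k² = sec²φ.
At 50.4°: sec²(50.4°) = 1/0.6374² = 2.461.
At 11.2°: sec²(11.2°) = 1/0.9810² = 1.039.
Ratio = 2.461/1.039 = cos²(11.2°)/cos²(50.4°) ≈ 2.37.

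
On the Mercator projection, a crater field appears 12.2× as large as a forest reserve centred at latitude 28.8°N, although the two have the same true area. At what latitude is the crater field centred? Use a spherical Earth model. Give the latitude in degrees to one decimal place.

For equal true areas on Mercator, apparent areas scale as sec²φ, so the ratio is cos²φ₂ / cos²φ₁.
cos²φ₂ / cos²φ₁ = 12.2  ⇒  cos φ₁ = cos 28.8° / √12.2 = 0.8763/3.493 = 0.2509.
φ₁ = arccos(0.2509) ≈ 75.5°.

75.5°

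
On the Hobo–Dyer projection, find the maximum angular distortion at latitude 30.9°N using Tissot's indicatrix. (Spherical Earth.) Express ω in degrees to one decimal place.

9.0°

The Hobo–Dyer projection is cylindrical equal-area with φ₀ = 37.5°. A cylindrical equal-area projection with standard parallel φ₀ has meridian scale h = cos φ / cos φ₀ and parallel scale k = cos φ₀ / cos φ (so areas are preserved, h·k = 1).
At 30.9°: h = 1.082, k = 0.9246; principal scales a = 1.082, b = 0.9246.
sin(ω/2) = (a − b)/(a + b) = 0.1570/2.006 = 0.07825, so ω = 2 arcsin(0.07825) ≈ 9.0°.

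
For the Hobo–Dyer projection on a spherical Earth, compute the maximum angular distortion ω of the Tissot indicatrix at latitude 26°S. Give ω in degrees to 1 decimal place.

The Hobo–Dyer projection is cylindrical equal-area with φ₀ = 37.5°. For cylindrical equal-area with standard parallel φ₀, h = cos φ / cos φ₀ and k = cos φ₀ / cos φ, so h·k = 1.
At 26°: h = 1.133, k = 0.8827; principal scales a = 1.133, b = 0.8827.
sin(ω/2) = (a − b)/(a + b) = 0.2502/2.016 = 0.1241, so ω = 2 arcsin(0.1241) ≈ 14.3°.

14.3°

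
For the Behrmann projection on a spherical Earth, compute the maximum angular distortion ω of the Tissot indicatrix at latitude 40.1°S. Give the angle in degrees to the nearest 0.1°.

Behrmann is a cylindrical equal-area projection with standard parallels at ±30°. Cylindrical equal-area (φ₀ = 30°): h = cos φ / cos 30° along meridians, k = cos 30° / cos φ along parallels; h·k = 1.
At 40.1°: h = 0.8833, k = 1.132; principal scales a = 1.132, b = 0.8833.
sin(ω/2) = (a − b)/(a + b) = 0.2489/2.015 = 0.1235, so ω = 2 arcsin(0.1235) ≈ 14.2°.

14.2°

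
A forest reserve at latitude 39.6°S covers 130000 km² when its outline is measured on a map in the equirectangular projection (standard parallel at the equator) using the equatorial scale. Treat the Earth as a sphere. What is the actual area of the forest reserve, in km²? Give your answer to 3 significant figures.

100000 km²

In the plate carrée (x = Rλ, y = Rφ), meridians are true-scale (h = 1) and parallels are stretched by k = sec φ.
Areal scale = h·k = 1 × sec φ; at 39.6°, h = 1.000, k = 1.298, so h·k = 1.298.
True area = apparent / (areal scale) = 130000 / 1.298 ≈ 100000 km².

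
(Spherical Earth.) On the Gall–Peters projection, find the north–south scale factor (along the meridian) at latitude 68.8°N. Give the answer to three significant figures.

0.511

The Gall–Peters projection is cylindrical equal-area with φ₀ = 45°. For cylindrical equal-area with standard parallel φ₀, h = cos φ / cos φ₀ and k = cos φ₀ / cos φ, so h·k = 1.
h = cos 68.8° / cos 45° = 0.3616/0.7071 = 0.5114.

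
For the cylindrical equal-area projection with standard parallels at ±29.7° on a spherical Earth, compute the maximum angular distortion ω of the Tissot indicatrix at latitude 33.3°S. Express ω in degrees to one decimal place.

4.4°

A cylindrical equal-area projection with standard parallel φ₀ has meridian scale h = cos φ / cos φ₀ and parallel scale k = cos φ₀ / cos φ (so areas are preserved, h·k = 1).
At 33.3°: h = 0.9622, k = 1.039; principal scales a = 1.039, b = 0.9622.
sin(ω/2) = (a − b)/(a + b) = 0.07706/2.001 = 0.03850, so ω = 2 arcsin(0.03850) ≈ 4.4°.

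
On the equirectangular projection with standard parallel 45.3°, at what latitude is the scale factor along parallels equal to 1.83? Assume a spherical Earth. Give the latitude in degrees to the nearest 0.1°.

With standard parallel φ₀ = 45.3°, the equirectangular projection gives x = Rλ cos φ₀, y = Rφ, so h = 1 and k = cos 45.3° / cos φ.
k = cos φ₀ / cos φ = 1.83  ⇒  cos φ = cos 45.3° / 1.83 = 0.3844.
φ = arccos(0.3844) ≈ 67.4°.

67.4°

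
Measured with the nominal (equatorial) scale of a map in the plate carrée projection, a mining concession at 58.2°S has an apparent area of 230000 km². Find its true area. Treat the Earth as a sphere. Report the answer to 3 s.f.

For the equirectangular projection with φ₀ = 0 (plate carrée), h = 1 along meridians and k = sec φ along parallels.
Areal scale = h·k = 1 × sec φ; at 58.2°, h = 1.000, k = 1.898, so h·k = 1.898.
True area = apparent / (areal scale) = 230000 / 1.898 ≈ 121000 km².

121000 km²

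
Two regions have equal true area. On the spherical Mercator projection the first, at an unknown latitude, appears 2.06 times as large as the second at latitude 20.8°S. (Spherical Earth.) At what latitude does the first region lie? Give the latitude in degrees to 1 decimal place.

Mercator areal scale is sec²φ, so apparent-area ratio = sec²φ₁ / sec²φ₂ = cos²φ₂ / cos²φ₁.
cos²φ₂ / cos²φ₁ = 2.06  ⇒  cos φ₁ = cos 20.8° / √2.06 = 0.9348/1.435 = 0.6513.
φ₁ = arccos(0.6513) ≈ 49.4°.

49.4°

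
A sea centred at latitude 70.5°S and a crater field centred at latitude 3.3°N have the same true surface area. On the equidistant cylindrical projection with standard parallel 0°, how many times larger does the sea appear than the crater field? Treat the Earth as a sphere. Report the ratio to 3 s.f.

2.99

For the equirectangular projection with φ₀ = 0 (plate carrée), h = 1 along meridians and k = sec φ along parallels.
Areal scale at 70.5°: h·k = 1.000 × 2.996 = 2.996.
Areal scale at 3.3°: h·k = 1.000 × 1.002 = 1.002.
Ratio = 2.996/1.002 ≈ 2.99.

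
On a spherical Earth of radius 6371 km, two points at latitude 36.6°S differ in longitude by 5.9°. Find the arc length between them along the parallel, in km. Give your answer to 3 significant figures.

Arc length along a parallel = R cos φ · Δλ (with Δλ in radians).
= 6371 × cos 36.6° × (5.9° × π/180) = 6371 × 0.8028 × 0.1030 ≈ 527 km.

527 km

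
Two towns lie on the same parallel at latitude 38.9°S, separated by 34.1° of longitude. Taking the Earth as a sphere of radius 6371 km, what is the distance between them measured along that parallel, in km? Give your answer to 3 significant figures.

Arc length along a parallel = R cos φ · Δλ (with Δλ in radians).
= 6371 × cos 38.9° × (34.1° × π/180) = 6371 × 0.7782 × 0.5952 ≈ 2950 km.

2950 km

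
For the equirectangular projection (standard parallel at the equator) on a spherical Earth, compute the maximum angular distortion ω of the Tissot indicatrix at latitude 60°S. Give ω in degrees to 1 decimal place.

38.9°

In the plate carrée (x = Rλ, y = Rφ), meridians are true-scale (h = 1) and parallels are stretched by k = sec φ.
At 60°: h = 1.000, k = 2.000; principal scales a = 2.000, b = 1.000.
sin(ω/2) = (a − b)/(a + b) = 1.0000/3.000 = 0.3333, so ω = 2 arcsin(0.3333) ≈ 38.9°.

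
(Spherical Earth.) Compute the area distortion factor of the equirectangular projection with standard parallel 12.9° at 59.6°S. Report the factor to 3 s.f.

The equidistant cylindrical projection with φ₀ = 12.9° has h = 1 (meridians true) and k = cos φ₀ / cos φ along parallels.
Areal scale = h·k = 1 × cos φ₀ / cos φ; at 59.6°, h = 1.000, k = 1.926, so h·k = 1.926.

1.93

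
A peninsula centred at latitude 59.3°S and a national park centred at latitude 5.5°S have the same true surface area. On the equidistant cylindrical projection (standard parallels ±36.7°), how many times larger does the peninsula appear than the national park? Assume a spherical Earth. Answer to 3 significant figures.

With standard parallel φ₀ = 36.7°, the equirectangular projection gives x = Rλ cos φ₀, y = Rφ, so h = 1 and k = cos 36.7° / cos φ.
Areal scale at 59.3°: h·k = 1.000 × 1.570 = 1.570.
Areal scale at 5.5°: h·k = 1.000 × 0.8055 = 0.8055.
Ratio = 1.570/0.8055 ≈ 1.95.

1.95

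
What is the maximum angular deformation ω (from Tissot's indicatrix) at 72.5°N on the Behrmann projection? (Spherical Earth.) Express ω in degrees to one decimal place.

103.4°

The Behrmann projection is cylindrical equal-area with φ₀ = 30°. For cylindrical equal-area with standard parallel φ₀, h = cos φ / cos φ₀ and k = cos φ₀ / cos φ, so h·k = 1.
At 72.5°: h = 0.3472, k = 2.880; principal scales a = 2.880, b = 0.3472.
sin(ω/2) = (a − b)/(a + b) = 2.533/3.227 = 0.7848, so ω = 2 arcsin(0.7848) ≈ 103.4°.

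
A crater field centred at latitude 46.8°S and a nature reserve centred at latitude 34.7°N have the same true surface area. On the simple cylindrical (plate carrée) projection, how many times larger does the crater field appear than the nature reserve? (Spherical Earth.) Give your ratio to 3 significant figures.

1.20

For the equirectangular projection with φ₀ = 0 (plate carrée), h = 1 along meridians and k = sec φ along parallels.
Areal scale at 46.8°: h·k = 1.000 × 1.461 = 1.461.
Areal scale at 34.7°: h·k = 1.000 × 1.216 = 1.216.
Ratio = 1.461/1.216 ≈ 1.20.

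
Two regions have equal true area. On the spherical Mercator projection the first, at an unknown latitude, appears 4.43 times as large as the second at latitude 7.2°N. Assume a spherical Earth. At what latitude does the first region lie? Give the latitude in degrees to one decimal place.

61.9°

On Mercator, (apparent₁)/(apparent₂) = sec²φ₁ / sec²φ₂ when true areas are equal.
cos²φ₂ / cos²φ₁ = 4.43  ⇒  cos φ₁ = cos 7.2° / √4.43 = 0.9921/2.105 = 0.4714.
φ₁ = arccos(0.4714) ≈ 61.9°.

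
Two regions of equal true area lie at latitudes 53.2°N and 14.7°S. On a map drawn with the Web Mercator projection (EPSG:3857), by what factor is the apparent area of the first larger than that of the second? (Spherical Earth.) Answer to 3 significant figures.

On Mercator, area is exaggerated by sec²φ = 1/cos²φ.
At 53.2°: sec²(53.2°) = 1/0.5990² = 2.787.
At 14.7°: sec²(14.7°) = 1/0.9673² = 1.069.
Ratio = 2.787/1.069 = cos²(14.7°)/cos²(53.2°) ≈ 2.61.

2.61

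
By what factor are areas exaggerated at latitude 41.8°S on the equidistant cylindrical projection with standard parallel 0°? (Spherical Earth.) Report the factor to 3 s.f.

1.34

For the equirectangular projection with φ₀ = 0 (plate carrée), h = 1 along meridians and k = sec φ along parallels.
Areal scale = h·k = 1 × sec φ; at 41.8°, h = 1.000, k = 1.341, so h·k = 1.341.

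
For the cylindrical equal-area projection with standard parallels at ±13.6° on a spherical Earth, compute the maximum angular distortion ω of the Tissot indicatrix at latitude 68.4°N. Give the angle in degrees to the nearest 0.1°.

A cylindrical equal-area projection with standard parallel φ₀ has meridian scale h = cos φ / cos φ₀ and parallel scale k = cos φ₀ / cos φ (so areas are preserved, h·k = 1).
At 68.4°: h = 0.3787, k = 2.640; principal scales a = 2.640, b = 0.3787.
sin(ω/2) = (a − b)/(a + b) = 2.262/3.019 = 0.7491, so ω = 2 arcsin(0.7491) ≈ 97.0°.

97.0°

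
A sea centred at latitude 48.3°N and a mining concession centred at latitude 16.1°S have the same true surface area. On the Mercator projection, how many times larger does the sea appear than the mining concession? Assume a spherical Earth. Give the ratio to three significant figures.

2.09

Mercator areal scale is sec²φ.
At 48.3°: sec²(48.3°) = 1/0.6652² = 2.260.
At 16.1°: sec²(16.1°) = 1/0.9608² = 1.083.
Ratio = 2.260/1.083 = cos²(16.1°)/cos²(48.3°) ≈ 2.09.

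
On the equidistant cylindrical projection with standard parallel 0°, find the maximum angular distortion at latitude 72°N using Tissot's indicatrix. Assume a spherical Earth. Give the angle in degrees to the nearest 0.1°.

63.7°

In the plate carrée (x = Rλ, y = Rφ), meridians are true-scale (h = 1) and parallels are stretched by k = sec φ.
At 72°: h = 1.000, k = 3.236; principal scales a = 3.236, b = 1.000.
sin(ω/2) = (a − b)/(a + b) = 2.236/4.236 = 0.5279, so ω = 2 arcsin(0.5279) ≈ 63.7°.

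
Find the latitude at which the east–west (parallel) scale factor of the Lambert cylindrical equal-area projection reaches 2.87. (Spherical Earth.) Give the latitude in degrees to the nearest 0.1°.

69.6°

The Lambert cylindrical equal-area projection is the cylindrical equal-area projection with its standard parallel at the equator (φ₀ = 0). Cylindrical equal-area (φ₀ = 0°): h = cos φ / cos 0° along meridians, k = cos 0° / cos φ along parallels; h·k = 1.
k = cos φ₀ / cos φ = 2.87  ⇒  cos φ = cos 0° / 2.87 = 0.3484.
φ = arccos(0.3484) ≈ 69.6°.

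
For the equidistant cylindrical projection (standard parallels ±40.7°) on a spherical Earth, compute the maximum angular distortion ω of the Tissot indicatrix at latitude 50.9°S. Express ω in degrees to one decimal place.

With standard parallel φ₀ = 40.7°, the equirectangular projection gives x = Rλ cos φ₀, y = Rφ, so h = 1 and k = cos 40.7° / cos φ.
At 50.9°: h = 1.000, k = 1.202; principal scales a = 1.202, b = 1.000.
sin(ω/2) = (a − b)/(a + b) = 0.2021/2.202 = 0.09178, so ω = 2 arcsin(0.09178) ≈ 10.5°.

10.5°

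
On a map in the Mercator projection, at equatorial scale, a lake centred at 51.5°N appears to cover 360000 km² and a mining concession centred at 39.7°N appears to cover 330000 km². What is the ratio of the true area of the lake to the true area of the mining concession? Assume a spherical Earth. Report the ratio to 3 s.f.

0.714

On Mercator the areal scale is sec²φ, so true area = apparent × cos²φ.
True area of lake: 360000 × cos²(51.5°) = 360000 × 0.3875 = 139500 km².
True area of mining concession: 330000 × cos²(39.7°) = 330000 × 0.5920 = 195400 km².
Ratio = 139500 / 195400 ≈ 0.714.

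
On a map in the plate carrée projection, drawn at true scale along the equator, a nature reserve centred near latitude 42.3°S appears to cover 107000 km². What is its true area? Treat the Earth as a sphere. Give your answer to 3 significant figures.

79100 km²

In the plate carrée (x = Rλ, y = Rφ), meridians are true-scale (h = 1) and parallels are stretched by k = sec φ.
Areal scale = h·k = 1 × sec φ; at 42.3°, h = 1.000, k = 1.352, so h·k = 1.352.
True area = apparent / (areal scale) = 107000 / 1.352 ≈ 79100 km².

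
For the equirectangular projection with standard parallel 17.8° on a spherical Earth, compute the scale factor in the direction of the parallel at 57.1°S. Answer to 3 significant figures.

1.75

In the equirectangular projection with standard parallel φ₀ = 17.8° (x = Rλ cos φ₀, y = Rφ), meridians are true-scale (h = 1) and the parallel scale is k = cos φ₀ / cos φ.
k = cos 17.8° / cos 57.1° = 0.9521/0.5432 = 1.753.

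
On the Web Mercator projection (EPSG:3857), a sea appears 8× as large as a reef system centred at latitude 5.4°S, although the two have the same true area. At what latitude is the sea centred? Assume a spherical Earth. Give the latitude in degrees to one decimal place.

On Mercator, (apparent₁)/(apparent₂) = sec²φ₁ / sec²φ₂ when true areas are equal.
cos²φ₂ / cos²φ₁ = 8  ⇒  cos φ₁ = cos 5.4° / √8 = 0.9956/2.828 = 0.3520.
φ₁ = arccos(0.3520) ≈ 69.4°.

69.4°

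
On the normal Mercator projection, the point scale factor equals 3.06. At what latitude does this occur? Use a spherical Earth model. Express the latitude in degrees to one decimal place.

70.9°

Mercator scale is k = sec φ = 1/cos φ.
1/cos φ = 3.06  ⇒  cos φ = 0.3268  ⇒  φ = arccos(0.3268) ≈ 70.9°.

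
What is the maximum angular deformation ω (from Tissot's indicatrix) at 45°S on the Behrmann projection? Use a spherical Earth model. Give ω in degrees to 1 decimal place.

The Behrmann projection is cylindrical equal-area with φ₀ = 30°. Cylindrical equal-area (φ₀ = 30°): h = cos φ / cos 30° along meridians, k = cos 30° / cos φ along parallels; h·k = 1.
At 45°: h = 0.8165, k = 1.225; principal scales a = 1.225, b = 0.8165.
sin(ω/2) = (a − b)/(a + b) = 0.4082/2.041 = 0.2000, so ω = 2 arcsin(0.2000) ≈ 23.1°.

23.1°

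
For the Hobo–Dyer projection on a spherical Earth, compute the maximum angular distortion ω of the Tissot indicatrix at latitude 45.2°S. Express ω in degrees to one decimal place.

Hobo–Dyer is a cylindrical equal-area projection with standard parallels at ±37.5°. A cylindrical equal-area projection with standard parallel φ₀ has meridian scale h = cos φ / cos φ₀ and parallel scale k = cos φ₀ / cos φ (so areas are preserved, h·k = 1).
At 45.2°: h = 0.8882, k = 1.126; principal scales a = 1.126, b = 0.8882.
sin(ω/2) = (a − b)/(a + b) = 0.2377/2.014 = 0.1180, so ω = 2 arcsin(0.1180) ≈ 13.6°.

13.6°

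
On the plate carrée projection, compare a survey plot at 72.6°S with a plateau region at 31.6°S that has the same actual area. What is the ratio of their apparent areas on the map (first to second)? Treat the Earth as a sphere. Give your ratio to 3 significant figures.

2.85

For the equirectangular projection with φ₀ = 0 (plate carrée), h = 1 along meridians and k = sec φ along parallels.
Areal scale at 72.6°: h·k = 1.000 × 3.344 = 3.344.
Areal scale at 31.6°: h·k = 1.000 × 1.174 = 1.174.
Ratio = 3.344/1.174 ≈ 2.85.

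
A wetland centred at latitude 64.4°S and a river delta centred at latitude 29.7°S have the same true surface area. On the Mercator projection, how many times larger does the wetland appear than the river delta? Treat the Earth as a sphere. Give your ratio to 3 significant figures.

4.04

Mercator is conformal with k = sec φ, so areal scale = k² = sec²φ.
At 64.4°: sec²(64.4°) = 1/0.4321² = 5.356.
At 29.7°: sec²(29.7°) = 1/0.8686² = 1.325.
Ratio = 5.356/1.325 = cos²(29.7°)/cos²(64.4°) ≈ 4.04.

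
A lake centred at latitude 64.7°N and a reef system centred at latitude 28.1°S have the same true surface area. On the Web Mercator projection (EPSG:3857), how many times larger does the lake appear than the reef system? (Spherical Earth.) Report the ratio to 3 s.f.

Mercator is conformal with k = sec φ, so areal scale = k² = sec²φ.
At 64.7°: sec²(64.7°) = 1/0.4274² = 5.475.
At 28.1°: sec²(28.1°) = 1/0.8821² = 1.285.
Ratio = 5.475/1.285 = cos²(28.1°)/cos²(64.7°) ≈ 4.26.

4.26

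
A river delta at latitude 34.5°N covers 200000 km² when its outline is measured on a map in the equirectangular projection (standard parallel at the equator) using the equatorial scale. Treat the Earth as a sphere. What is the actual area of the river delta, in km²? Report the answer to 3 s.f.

In the plate carrée (x = Rλ, y = Rφ), meridians are true-scale (h = 1) and parallels are stretched by k = sec φ.
Areal scale = h·k = 1 × sec φ; at 34.5°, h = 1.000, k = 1.213, so h·k = 1.213.
True area = apparent / (areal scale) = 200000 / 1.213 ≈ 165000 km².

165000 km²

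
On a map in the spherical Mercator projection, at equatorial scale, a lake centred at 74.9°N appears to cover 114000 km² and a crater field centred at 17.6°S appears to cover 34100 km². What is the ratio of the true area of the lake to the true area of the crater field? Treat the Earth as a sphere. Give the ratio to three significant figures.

Since Mercator area scale is 1/cos²φ, the true area equals the apparent area multiplied by cos²φ.
True area of lake: 114000 × cos²(74.9°) = 114000 × 0.06786 = 7736 km².
True area of crater field: 34100 × cos²(17.6°) = 34100 × 0.9086 = 30980 km².
Ratio = 7736 / 30980 ≈ 0.250.

0.250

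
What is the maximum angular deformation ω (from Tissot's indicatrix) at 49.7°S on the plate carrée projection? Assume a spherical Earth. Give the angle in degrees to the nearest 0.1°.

24.8°

In the plate carrée (x = Rλ, y = Rφ), meridians are true-scale (h = 1) and parallels are stretched by k = sec φ.
At 49.7°: h = 1.000, k = 1.546; principal scales a = 1.546, b = 1.000.
sin(ω/2) = (a − b)/(a + b) = 0.5461/2.546 = 0.2145, so ω = 2 arcsin(0.2145) ≈ 24.8°.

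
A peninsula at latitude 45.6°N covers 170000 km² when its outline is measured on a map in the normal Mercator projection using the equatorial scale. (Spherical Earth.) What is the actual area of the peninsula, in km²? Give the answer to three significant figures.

For Mercator, h = k = sec φ (a conformal cylindrical projection has a single point scale, 1/cos φ).
Areal scale = k² = sec²φ = 1/cos²(45.6°) = 1/0.6997² = 2.043.
True area = apparent / (areal scale) = 170000 / 2.043 ≈ 83200 km².

83200 km²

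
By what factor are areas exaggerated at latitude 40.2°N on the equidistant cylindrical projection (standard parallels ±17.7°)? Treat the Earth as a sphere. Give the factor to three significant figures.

1.25

With standard parallel φ₀ = 17.7°, the equirectangular projection gives x = Rλ cos φ₀, y = Rφ, so h = 1 and k = cos 17.7° / cos φ.
Areal scale = h·k = 1 × cos φ₀ / cos φ; at 40.2°, h = 1.000, k = 1.247, so h·k = 1.247.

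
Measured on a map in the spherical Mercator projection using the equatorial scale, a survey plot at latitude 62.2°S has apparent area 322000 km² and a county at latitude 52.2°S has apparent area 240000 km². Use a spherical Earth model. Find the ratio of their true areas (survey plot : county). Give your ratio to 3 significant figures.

On Mercator the areal scale is sec²φ, so true area = apparent × cos²φ.
True area of survey plot: 322000 × cos²(62.2°) = 322000 × 0.2175 = 70040 km².
True area of county: 240000 × cos²(52.2°) = 240000 × 0.3757 = 90160 km².
Ratio = 70040 / 90160 ≈ 0.777.

0.777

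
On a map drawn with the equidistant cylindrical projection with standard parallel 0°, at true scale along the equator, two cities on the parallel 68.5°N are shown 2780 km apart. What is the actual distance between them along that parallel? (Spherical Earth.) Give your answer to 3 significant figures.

1020 km

Plate carrée maps x = Rλ, y = Rφ. The meridian scale is h = 1 and the parallel scale is k = 1/cos φ = sec φ.
Along the parallel at 68.5°, map distances are exaggerated by k = sec 68.5° = 2.729.
True distance = 2780 / 2.729 = 2780 × cos 68.5° ≈ 1020 km.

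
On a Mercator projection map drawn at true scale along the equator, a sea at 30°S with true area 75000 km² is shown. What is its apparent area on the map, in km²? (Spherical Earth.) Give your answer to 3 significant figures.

The Mercator projection is conformal; its linear scale factor is the same in every direction and equals sec φ = 1/cos φ.
Areal scale = k² = sec²φ = 1/cos²(30°) = 1/0.8660² = 1.333.
Apparent area = 75000 × 1.333 ≈ 100000 km².

100000 km²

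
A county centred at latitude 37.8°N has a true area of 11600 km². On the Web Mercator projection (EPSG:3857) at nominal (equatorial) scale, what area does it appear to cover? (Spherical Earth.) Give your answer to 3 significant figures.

18600 km²

The Mercator projection is conformal; its linear scale factor is the same in every direction and equals sec φ = 1/cos φ.
Areal scale = k² = sec²φ = 1/cos²(37.8°) = 1/0.7902² = 1.602.
Apparent area = 11600 × 1.602 ≈ 18600 km².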